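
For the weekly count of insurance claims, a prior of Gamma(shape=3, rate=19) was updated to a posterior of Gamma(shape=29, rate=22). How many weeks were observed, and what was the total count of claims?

Gamma–Poisson conjugacy: posterior shape = α + Σxᵢ, posterior rate = β + n.
Matching: Σxᵢ = 29 − 3 = 26 and n = 22 − 19 = 3.

n = 3 weeks with total 26 claims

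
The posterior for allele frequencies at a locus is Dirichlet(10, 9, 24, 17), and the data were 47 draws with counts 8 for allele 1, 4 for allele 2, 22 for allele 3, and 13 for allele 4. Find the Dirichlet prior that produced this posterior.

Dirichlet(2, 5, 2, 4)

For a Dirichlet(α) prior with multinomial counts c, the posterior is Dirichlet(α + c) componentwise.
Subtract each count from the matching posterior parameter: 10−8=2, 9−4=5, 24−22=2, 17−13=4.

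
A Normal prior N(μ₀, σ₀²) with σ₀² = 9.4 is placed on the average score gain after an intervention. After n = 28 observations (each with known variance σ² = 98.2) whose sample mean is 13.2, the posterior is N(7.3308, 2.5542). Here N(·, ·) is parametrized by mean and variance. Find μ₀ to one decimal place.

μ₀ = -8.4

The posterior mean is a precision-weighted average: μ_n = (τ₀μ₀ + τ_data·x̄)/(τ₀+τ_data), with τ₀=1/σ₀² and τ_data=n/σ².
Here τ₀ = 1/9.4 = 0.106383 and τ_data = 28/98.2 = 0.285132, so τ_n = 0.391515.
Rearranging for μ₀: μ₀ = (μ_n·τ_n − τ_data·x̄)/τ₀ = (7.3308·0.391515 − 0.285132·13.2) / 0.106383 = -0.893624/0.106383 ≈ -8.4.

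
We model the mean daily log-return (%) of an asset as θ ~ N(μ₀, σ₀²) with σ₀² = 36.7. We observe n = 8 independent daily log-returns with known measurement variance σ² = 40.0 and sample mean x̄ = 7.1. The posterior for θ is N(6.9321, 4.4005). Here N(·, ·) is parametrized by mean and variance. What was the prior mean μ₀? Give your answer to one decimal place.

With known observation variance, the Normal–Normal posterior has precision τ_n = τ₀ + n/σ² and mean μ_n = (τ₀μ₀ + (n/σ²)x̄)/τ_n.
Here τ₀ = 1/36.7 = 0.027248 and τ_data = 8/40.0 = 0.200000, so τ_n = 0.227248.
Rearranging for μ₀: μ₀ = (μ_n·τ_n − τ_data·x̄)/τ₀ = (6.9321·0.227248 − 0.200000·7.1) / 0.027248 = 0.155306/0.027248 ≈ 5.7.

μ₀ = 5.7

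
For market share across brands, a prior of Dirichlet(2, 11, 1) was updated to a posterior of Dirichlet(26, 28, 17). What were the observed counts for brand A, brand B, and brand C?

counts (24, 17, 16)

For a Dirichlet(α) prior with multinomial counts c, the posterior is Dirichlet(α + c) componentwise.
Counts are posterior − prior componentwise: 26−2=24, 28−11=17, 17−1=16.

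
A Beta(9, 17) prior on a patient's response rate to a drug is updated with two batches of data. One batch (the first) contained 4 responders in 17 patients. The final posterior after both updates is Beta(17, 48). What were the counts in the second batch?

Because Beta–binomial updating is additive in the counts, the combined data contributed (α_post−α_prior, β_post−β_prior) successes and failures.
Total across both batches: 17−9=8 responders, 48−17=31 non-responders.
Subtract the first batch: 8−4=4 responders and 31−13=18 non-responders.

4 responders and 18 non-responders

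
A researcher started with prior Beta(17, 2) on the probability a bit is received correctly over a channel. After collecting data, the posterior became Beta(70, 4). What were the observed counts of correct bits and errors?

53 correct bits and 2 errors

A Beta(a, b) prior with s successes and f failures in binomial data gives a Beta(a+s, b+f) posterior.
Match parameters: s=70−17=53, f=4−2=2.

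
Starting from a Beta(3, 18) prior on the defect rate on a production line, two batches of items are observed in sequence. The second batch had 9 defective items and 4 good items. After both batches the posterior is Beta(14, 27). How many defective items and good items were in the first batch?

2 defective items and 5 good items

Sequential conjugate updates are equivalent to a single update on the pooled data, so total successes = posterior α − prior α and total failures = posterior β − prior β.
Total across both batches: 14−3=11 defective items, 27−18=9 good items.
Subtract the second batch: 11−9=2 defective items and 9−4=5 good items.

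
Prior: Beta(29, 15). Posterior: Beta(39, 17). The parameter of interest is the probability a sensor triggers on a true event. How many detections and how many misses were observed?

10 detections and 2 misses

Under Beta–binomial conjugacy the posterior parameters are (α+s, β+f).
Match parameters: s=39−29=10, f=17−15=2.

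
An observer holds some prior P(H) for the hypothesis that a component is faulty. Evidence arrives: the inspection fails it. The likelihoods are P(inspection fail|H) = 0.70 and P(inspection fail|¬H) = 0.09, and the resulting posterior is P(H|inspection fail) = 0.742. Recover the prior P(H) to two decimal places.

P(H) = 0.27

In odds form, posterior odds = prior odds × likelihood ratio, so prior odds = posterior odds ÷ LR.
Posterior odds = 0.742/(1−0.742) = 2.8760. LR = 0.70/0.09 = 7.7778.
Prior odds = 2.8760/7.7778 = 0.3698, so P(H) = 0.3698/(1+0.3698) ≈ 0.27.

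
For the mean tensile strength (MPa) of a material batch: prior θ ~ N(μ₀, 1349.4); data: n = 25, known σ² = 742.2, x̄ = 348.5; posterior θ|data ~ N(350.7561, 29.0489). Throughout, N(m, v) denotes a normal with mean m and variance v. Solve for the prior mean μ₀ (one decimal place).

The posterior mean is a precision-weighted average: μ_n = (τ₀μ₀ + τ_data·x̄)/(τ₀+τ_data), with τ₀=1/σ₀² and τ_data=n/σ².
Here τ₀ = 1/1349.4 = 0.000741 and τ_data = 25/742.2 = 0.033684, so τ_n = 0.034425.
Rearranging for μ₀: μ₀ = (μ_n·τ_n − τ_data·x̄)/τ₀ = (350.7561·0.034425 − 0.033684·348.5) / 0.000741 = 0.335905/0.000741 ≈ 453.3.

μ₀ = 453.3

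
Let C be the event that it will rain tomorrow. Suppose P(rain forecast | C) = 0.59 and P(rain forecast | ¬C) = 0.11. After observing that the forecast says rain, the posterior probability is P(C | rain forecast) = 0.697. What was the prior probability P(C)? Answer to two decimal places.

P(C) = 0.30

Bayes' rule in odds form gives O(C|E) = O(C)·[P(E|C)/P(E|¬C)], hence O(C) = O(C|E)/LR.
Posterior odds = 0.697/(1−0.697) = 2.3003. LR = 0.59/0.11 = 5.3636.
Prior odds = 2.3003/5.3636 = 0.4289, so P(C) = 0.4289/(1+0.4289) ≈ 0.30.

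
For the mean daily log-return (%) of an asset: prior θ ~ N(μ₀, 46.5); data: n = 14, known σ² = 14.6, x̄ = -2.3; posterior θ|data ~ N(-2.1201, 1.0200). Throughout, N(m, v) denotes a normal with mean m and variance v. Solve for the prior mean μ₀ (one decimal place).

With known observation variance, the Normal–Normal posterior has precision τ_n = τ₀ + n/σ² and mean μ_n = (τ₀μ₀ + (n/σ²)x̄)/τ_n.
Here τ₀ = 1/46.5 = 0.021505 and τ_data = 14/14.6 = 0.958904, so τ_n = 0.980409.
Rearranging for μ₀: μ₀ = (μ_n·τ_n − τ_data·x̄)/τ₀ = (-2.1201·0.980409 − 0.958904·-2.3) / 0.021505 = 0.126914/0.021505 ≈ 5.9.

μ₀ = 5.9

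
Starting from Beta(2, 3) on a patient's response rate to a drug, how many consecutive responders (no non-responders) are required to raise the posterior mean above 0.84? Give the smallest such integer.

k = 14

After k responders and 0 non-responders the posterior is Beta(2+k, 3), with mean (2+k)/(2+3+k).
Set (2+k)/(5+k) > 0.84 and solve: k > (0.84·5 − 2)/(1 − 0.84) = 13.750.
The smallest integer exceeding 13.750 is 14.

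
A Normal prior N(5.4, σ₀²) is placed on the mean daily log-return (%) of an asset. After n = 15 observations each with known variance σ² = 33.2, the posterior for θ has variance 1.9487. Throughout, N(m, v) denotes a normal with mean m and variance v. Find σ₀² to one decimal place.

σ₀² = 16.3

Posterior precision equals prior precision plus data precision: 1/σ_n² = 1/σ₀² + n/σ².
So 1/σ₀² = 1/1.9487 − 15/33.2 = 0.513163 − 0.451807 = 0.061356.
Hence σ₀² = 1/0.061356 ≈ 16.3.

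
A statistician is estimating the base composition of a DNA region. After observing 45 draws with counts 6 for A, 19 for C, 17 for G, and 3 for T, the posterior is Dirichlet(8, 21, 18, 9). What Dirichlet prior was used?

Dirichlet(2, 2, 1, 6)

For a Dirichlet(α) prior with multinomial counts c, the posterior is Dirichlet(α + c) componentwise.
Subtract each count from the matching posterior parameter: 8−6=2, 21−19=2, 18−17=1, 9−3=6.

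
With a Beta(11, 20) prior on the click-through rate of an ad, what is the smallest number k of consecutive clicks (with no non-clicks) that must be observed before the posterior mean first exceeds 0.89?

After k clicks and 0 non-clicks the posterior is Beta(11+k, 20), with mean (11+k)/(11+20+k).
Set (11+k)/(31+k) > 0.89 and solve: k > (0.89·31 − 11)/(1 − 0.89) = 150.818.
The smallest integer exceeding 150.818 is 151.

k = 151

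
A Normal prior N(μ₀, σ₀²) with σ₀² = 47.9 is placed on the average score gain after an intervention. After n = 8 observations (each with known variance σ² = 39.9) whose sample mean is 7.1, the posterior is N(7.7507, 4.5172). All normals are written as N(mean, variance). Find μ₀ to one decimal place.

With known observation variance, the Normal–Normal posterior has precision τ_n = τ₀ + n/σ² and mean μ_n = (τ₀μ₀ + (n/σ²)x̄)/τ_n.
Here τ₀ = 1/47.9 = 0.020877 and τ_data = 8/39.9 = 0.200501, so τ_n = 0.221378.
Rearranging for μ₀: μ₀ = (μ_n·τ_n − τ_data·x̄)/τ₀ = (7.7507·0.221378 − 0.200501·7.1) / 0.020877 = 0.292277/0.020877 ≈ 14.0.

μ₀ = 14.0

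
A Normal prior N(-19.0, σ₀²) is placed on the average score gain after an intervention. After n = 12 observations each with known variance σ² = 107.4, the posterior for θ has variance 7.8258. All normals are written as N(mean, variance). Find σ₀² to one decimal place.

σ₀² = 62.3

For the Normal–Normal model with known σ², precisions add: τ_n = τ₀ + n/σ².
So 1/σ₀² = 1/7.8258 − 12/107.4 = 0.127782 − 0.111732 = 0.016050.
Hence σ₀² = 1/0.016050 ≈ 62.3.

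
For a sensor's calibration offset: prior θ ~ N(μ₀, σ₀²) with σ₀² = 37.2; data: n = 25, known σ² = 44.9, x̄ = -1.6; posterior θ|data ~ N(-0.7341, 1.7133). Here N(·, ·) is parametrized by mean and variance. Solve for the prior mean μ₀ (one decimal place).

The posterior mean is a precision-weighted average: μ_n = (τ₀μ₀ + τ_data·x̄)/(τ₀+τ_data), with τ₀=1/σ₀² and τ_data=n/σ².
Here τ₀ = 1/37.2 = 0.026882 and τ_data = 25/44.9 = 0.556793, so τ_n = 0.583675.
Rearranging for μ₀: μ₀ = (μ_n·τ_n − τ_data·x̄)/τ₀ = (-0.7341·0.583675 − 0.556793·-1.6) / 0.026882 = 0.462393/0.026882 ≈ 17.2.

μ₀ = 17.2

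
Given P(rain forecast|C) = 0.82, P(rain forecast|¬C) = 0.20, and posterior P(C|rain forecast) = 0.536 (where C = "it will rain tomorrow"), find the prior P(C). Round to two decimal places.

P(C) = 0.22

Bayes' rule in odds form gives O(C|E) = O(C)·[P(E|C)/P(E|¬C)], hence O(C) = O(C|E)/LR.
Posterior odds = 0.536/(1−0.536) = 1.1552. LR = 0.82/0.20 = 4.1000.
Prior odds = 1.1552/4.1000 = 0.2818, so P(C) = 0.2818/(1+0.2818) ≈ 0.22.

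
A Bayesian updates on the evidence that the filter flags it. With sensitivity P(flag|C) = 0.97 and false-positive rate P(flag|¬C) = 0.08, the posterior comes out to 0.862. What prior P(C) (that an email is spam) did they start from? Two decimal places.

Bayes' rule in odds form gives O(C|E) = O(C)·[P(E|C)/P(E|¬C)], hence O(C) = O(C|E)/LR.
Posterior odds = 0.862/(1−0.862) = 6.2464. LR = 0.97/0.08 = 12.1250.
Prior odds = 6.2464/12.1250 = 0.5152, so P(C) = 0.5152/(1+0.5152) ≈ 0.34.

P(C) = 0.34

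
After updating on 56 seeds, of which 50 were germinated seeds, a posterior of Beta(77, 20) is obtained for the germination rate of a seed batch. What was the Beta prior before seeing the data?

Under Beta–binomial conjugacy the posterior parameters are (α+s, β+f).
Subtract the data counts: 77−50=27, 20−6=14.

Beta(27, 14)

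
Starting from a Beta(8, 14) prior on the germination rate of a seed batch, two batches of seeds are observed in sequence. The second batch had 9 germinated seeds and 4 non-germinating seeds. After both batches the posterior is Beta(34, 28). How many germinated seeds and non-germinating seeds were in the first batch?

17 germinated seeds and 10 non-germinating seeds

Because Beta–binomial updating is additive in the counts, the combined data contributed (α_post−α_prior, β_post−β_prior) successes and failures.
Total across both batches: 34−8=26 germinated seeds, 28−14=14 non-germinating seeds.
Subtract the second batch: 26−9=17 germinated seeds and 14−4=10 non-germinating seeds.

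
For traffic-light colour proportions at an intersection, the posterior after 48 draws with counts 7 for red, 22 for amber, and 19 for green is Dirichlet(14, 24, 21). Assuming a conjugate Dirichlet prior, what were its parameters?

Dirichlet(7, 2, 2)

For a Dirichlet(α) prior with multinomial counts c, the posterior is Dirichlet(α + c) componentwise.
Subtract each count from the matching posterior parameter: 14−7=7, 24−22=2, 21−19=2.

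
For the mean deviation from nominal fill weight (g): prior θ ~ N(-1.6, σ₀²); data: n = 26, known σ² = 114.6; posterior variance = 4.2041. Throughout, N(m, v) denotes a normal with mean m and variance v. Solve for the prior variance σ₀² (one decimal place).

For the Normal–Normal model with known σ², precisions add: τ_n = τ₀ + n/σ².
So 1/σ₀² = 1/4.2041 − 26/114.6 = 0.237863 − 0.226876 = 0.010987.
Hence σ₀² = 1/0.010987 ≈ 91.0.

σ₀² = 91.0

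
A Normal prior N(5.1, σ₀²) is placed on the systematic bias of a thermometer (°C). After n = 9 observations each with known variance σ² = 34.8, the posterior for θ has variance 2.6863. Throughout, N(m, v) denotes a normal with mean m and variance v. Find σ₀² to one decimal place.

Posterior precision equals prior precision plus data precision: 1/σ_n² = 1/σ₀² + n/σ².
So 1/σ₀² = 1/2.6863 − 9/34.8 = 0.372259 − 0.258621 = 0.113638.
Hence σ₀² = 1/0.113638 ≈ 8.8.

σ₀² = 8.8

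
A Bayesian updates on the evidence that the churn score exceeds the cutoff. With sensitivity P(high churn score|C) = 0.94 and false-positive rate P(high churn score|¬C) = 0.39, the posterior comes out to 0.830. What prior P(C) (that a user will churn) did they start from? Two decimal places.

In odds form, posterior odds = prior odds × likelihood ratio, so prior odds = posterior odds ÷ LR.
Posterior odds = 0.830/(1−0.830) = 4.8824. LR = 0.94/0.39 = 2.4103.
Prior odds = 4.8824/2.4103 = 2.0256, so P(C) = 2.0256/(1+2.0256) ≈ 0.67.

P(C) = 0.67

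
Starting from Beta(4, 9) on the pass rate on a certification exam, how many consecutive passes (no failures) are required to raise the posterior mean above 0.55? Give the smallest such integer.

After k passes and 0 failures the posterior is Beta(4+k, 9), with mean (4+k)/(4+9+k).
Set (4+k)/(13+k) > 0.55 and solve: k > (0.55·13 − 4)/(1 − 0.55) = 7.000.
The smallest integer exceeding 7.000 is 8, and checking k=8: (12)/(21) = 0.5714 > 0.55.

k = 8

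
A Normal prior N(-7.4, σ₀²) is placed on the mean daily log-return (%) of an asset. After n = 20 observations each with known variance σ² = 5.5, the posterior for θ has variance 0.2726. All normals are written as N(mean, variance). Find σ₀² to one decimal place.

For the Normal–Normal model with known σ², precisions add: τ_n = τ₀ + n/σ².
So 1/σ₀² = 1/0.2726 − 20/5.5 = 3.668379 − 3.636364 = 0.032015.
Hence σ₀² = 1/0.032015 ≈ 31.2.

σ₀² = 31.2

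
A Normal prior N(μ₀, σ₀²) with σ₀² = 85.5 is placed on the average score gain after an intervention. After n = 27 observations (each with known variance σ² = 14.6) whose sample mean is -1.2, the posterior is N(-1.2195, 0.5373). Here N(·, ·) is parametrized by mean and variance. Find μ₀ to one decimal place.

μ₀ = -4.3

With known observation variance, the Normal–Normal posterior has precision τ_n = τ₀ + n/σ² and mean μ_n = (τ₀μ₀ + (n/σ²)x̄)/τ_n.
Here τ₀ = 1/85.5 = 0.011696 and τ_data = 27/14.6 = 1.849315, so τ_n = 1.861011.
Rearranging for μ₀: μ₀ = (μ_n·τ_n − τ_data·x̄)/τ₀ = (-1.2195·1.861011 − 1.849315·-1.2) / 0.011696 = -0.050325/0.011696 ≈ -4.3.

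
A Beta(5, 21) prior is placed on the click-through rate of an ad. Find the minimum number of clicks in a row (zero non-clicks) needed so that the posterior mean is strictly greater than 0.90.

After k clicks and 0 non-clicks the posterior is Beta(5+k, 21), with mean (5+k)/(5+21+k).
Set (5+k)/(26+k) > 0.90 and solve: k > (0.90·26 − 5)/(1 − 0.90) = 184.000.
The smallest integer exceeding 184.000 is 185, and checking k=185: (190)/(211) = 0.9005 > 0.90.

k = 185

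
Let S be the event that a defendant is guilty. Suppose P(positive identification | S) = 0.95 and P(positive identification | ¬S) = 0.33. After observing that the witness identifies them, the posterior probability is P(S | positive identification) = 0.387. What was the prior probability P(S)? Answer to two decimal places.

Bayes' rule in odds form gives O(S|E) = O(S)·[P(E|S)/P(E|¬S)], hence O(S) = O(S|E)/LR.
Posterior odds = 0.387/(1−0.387) = 0.6313. LR = 0.95/0.33 = 2.8788.
Prior odds = 0.6313/2.8788 = 0.2193, so P(S) = 0.2193/(1+0.2193) ≈ 0.18.

P(S) = 0.18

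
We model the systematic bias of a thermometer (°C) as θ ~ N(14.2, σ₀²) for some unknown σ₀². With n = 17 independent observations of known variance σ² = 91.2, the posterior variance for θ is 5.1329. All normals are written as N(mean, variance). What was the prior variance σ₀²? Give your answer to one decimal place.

For the Normal–Normal model with known σ², precisions add: τ_n = τ₀ + n/σ².
So 1/σ₀² = 1/5.1329 − 17/91.2 = 0.194822 − 0.186404 = 0.008418.
Hence σ₀² = 1/0.008418 ≈ 118.8.

σ₀² = 118.8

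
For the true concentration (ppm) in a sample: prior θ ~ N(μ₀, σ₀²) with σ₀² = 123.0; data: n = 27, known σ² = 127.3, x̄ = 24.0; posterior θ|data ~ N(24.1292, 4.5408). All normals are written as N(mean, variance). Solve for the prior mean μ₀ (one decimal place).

μ₀ = 27.5

The posterior mean is a precision-weighted average: μ_n = (τ₀μ₀ + τ_data·x̄)/(τ₀+τ_data), with τ₀=1/σ₀² and τ_data=n/σ².
Here τ₀ = 1/123.0 = 0.008130 and τ_data = 27/127.3 = 0.212097, so τ_n = 0.220227.
Rearranging for μ₀: μ₀ = (μ_n·τ_n − τ_data·x̄)/τ₀ = (24.1292·0.220227 − 0.212097·24.0) / 0.008130 = 0.223573/0.008130 ≈ 27.5.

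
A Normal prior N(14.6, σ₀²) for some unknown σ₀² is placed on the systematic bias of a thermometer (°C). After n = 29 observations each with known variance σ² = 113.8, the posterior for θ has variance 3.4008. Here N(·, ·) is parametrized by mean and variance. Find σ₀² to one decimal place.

For the Normal–Normal model with known σ², precisions add: τ_n = τ₀ + n/σ².
So 1/σ₀² = 1/3.4008 − 29/113.8 = 0.294048 − 0.254833 = 0.039215.
Hence σ₀² = 1/0.039215 ≈ 25.5.

σ₀² = 25.5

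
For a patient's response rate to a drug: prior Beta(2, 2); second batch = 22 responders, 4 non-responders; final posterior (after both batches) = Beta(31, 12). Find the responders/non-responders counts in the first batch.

Sequential conjugate updates are equivalent to a single update on the pooled data, so total successes = posterior α − prior α and total failures = posterior β − prior β.
Total across both batches: 31−2=29 responders, 12−2=10 non-responders.
Subtract the second batch: 29−22=7 responders and 10−4=6 non-responders.

7 responders and 6 non-responders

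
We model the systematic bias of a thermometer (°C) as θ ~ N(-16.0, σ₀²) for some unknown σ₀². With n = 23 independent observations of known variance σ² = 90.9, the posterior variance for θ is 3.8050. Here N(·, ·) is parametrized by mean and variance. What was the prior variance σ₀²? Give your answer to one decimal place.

σ₀² = 102.2

Posterior precision equals prior precision plus data precision: 1/σ_n² = 1/σ₀² + n/σ².
So 1/σ₀² = 1/3.8050 − 23/90.9 = 0.262812 − 0.253025 = 0.009787.
Hence σ₀² = 1/0.009787 ≈ 102.2.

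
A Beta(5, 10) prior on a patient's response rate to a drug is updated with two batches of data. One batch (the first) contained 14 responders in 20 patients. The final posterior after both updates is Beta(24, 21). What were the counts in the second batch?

5 responders and 5 non-responders

Because Beta–binomial updating is additive in the counts, the combined data contributed (α_post−α_prior, β_post−β_prior) successes and failures.
Total across both batches: 24−5=19 responders, 21−10=11 non-responders.
Subtract the first batch: 19−14=5 responders and 11−6=5 non-responders.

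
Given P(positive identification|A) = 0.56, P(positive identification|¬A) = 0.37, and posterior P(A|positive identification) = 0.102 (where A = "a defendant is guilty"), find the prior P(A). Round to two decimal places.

P(A) = 0.07

In odds form, posterior odds = prior odds × likelihood ratio, so prior odds = posterior odds ÷ LR.
Posterior odds = 0.102/(1−0.102) = 0.1136. LR = 0.56/0.37 = 1.5135.
Prior odds = 0.1136/1.5135 = 0.0751, so P(A) = 0.0751/(1+0.0751) ≈ 0.07.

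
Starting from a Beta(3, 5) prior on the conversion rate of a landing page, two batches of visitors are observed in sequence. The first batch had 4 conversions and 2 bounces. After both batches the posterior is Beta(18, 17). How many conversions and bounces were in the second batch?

11 conversions and 10 bounces

Because Beta–binomial updating is additive in the counts, the combined data contributed (α_post−α_prior, β_post−β_prior) successes and failures.
Total across both batches: 18−3=15 conversions, 17−5=12 bounces.
Subtract the first batch: 15−4=11 conversions and 12−2=10 bounces.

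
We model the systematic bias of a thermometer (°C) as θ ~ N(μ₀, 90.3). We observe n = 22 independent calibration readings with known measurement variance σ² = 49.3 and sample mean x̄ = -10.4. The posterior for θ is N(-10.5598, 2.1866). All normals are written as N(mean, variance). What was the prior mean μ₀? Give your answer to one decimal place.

μ₀ = -17.0

With known observation variance, the Normal–Normal posterior has precision τ_n = τ₀ + n/σ² and mean μ_n = (τ₀μ₀ + (n/σ²)x̄)/τ_n.
Here τ₀ = 1/90.3 = 0.011074 and τ_data = 22/49.3 = 0.446247, so τ_n = 0.457321.
Rearranging for μ₀: μ₀ = (μ_n·τ_n − τ_data·x̄)/τ₀ = (-10.5598·0.457321 − 0.446247·-10.4) / 0.011074 = -0.188249/0.011074 ≈ -17.0.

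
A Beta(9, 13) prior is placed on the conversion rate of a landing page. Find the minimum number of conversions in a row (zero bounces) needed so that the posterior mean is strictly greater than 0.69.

After k conversions and 0 bounces the posterior is Beta(9+k, 13), with mean (9+k)/(9+13+k).
Set (9+k)/(22+k) > 0.69 and solve: k > (0.69·22 − 9)/(1 − 0.69) = 19.935.
The smallest integer exceeding 19.935 is 20.

k = 20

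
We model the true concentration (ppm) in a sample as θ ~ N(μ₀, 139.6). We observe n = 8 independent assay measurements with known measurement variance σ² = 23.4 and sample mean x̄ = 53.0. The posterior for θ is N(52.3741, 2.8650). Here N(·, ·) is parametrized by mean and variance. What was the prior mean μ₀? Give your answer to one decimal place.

The posterior mean is a precision-weighted average: μ_n = (τ₀μ₀ + τ_data·x̄)/(τ₀+τ_data), with τ₀=1/σ₀² and τ_data=n/σ².
Here τ₀ = 1/139.6 = 0.007163 and τ_data = 8/23.4 = 0.341880, so τ_n = 0.349043.
Rearranging for μ₀: μ₀ = (μ_n·τ_n − τ_data·x̄)/τ₀ = (52.3741·0.349043 − 0.341880·53.0) / 0.007163 = 0.161173/0.007163 ≈ 22.5.

μ₀ = 22.5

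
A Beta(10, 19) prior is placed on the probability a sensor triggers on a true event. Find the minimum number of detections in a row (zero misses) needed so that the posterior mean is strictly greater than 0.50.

k = 10

After k detections and 0 misses the posterior is Beta(10+k, 19), with mean (10+k)/(10+19+k).
Set (10+k)/(29+k) > 0.50 and solve: k > (0.50·29 − 10)/(1 − 0.50) = 9.000.
The smallest integer exceeding 9.000 is 10.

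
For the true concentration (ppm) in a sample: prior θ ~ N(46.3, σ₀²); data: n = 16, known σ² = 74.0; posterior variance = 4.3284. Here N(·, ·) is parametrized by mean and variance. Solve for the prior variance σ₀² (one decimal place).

For the Normal–Normal model with known σ², precisions add: τ_n = τ₀ + n/σ².
So 1/σ₀² = 1/4.3284 − 16/74.0 = 0.231032 − 0.216216 = 0.014816.
Hence σ₀² = 1/0.014816 ≈ 67.5.

σ₀² = 67.5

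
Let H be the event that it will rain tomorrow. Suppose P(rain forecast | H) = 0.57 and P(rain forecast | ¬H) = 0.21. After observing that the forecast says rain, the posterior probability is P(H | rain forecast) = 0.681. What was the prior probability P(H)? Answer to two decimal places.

In odds form, posterior odds = prior odds × likelihood ratio, so prior odds = posterior odds ÷ LR.
Posterior odds = 0.681/(1−0.681) = 2.1348. LR = 0.57/0.21 = 2.7143.
Prior odds = 2.1348/2.7143 = 0.7865, so P(H) = 0.7865/(1+0.7865) ≈ 0.44.

P(H) = 0.44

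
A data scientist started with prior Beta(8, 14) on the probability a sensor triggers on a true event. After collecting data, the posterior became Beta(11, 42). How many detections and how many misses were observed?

Under Beta–binomial conjugacy the posterior parameters are (α+s, β+f).
Match parameters: s=11−8=3, f=42−14=28.

3 detections and 28 misses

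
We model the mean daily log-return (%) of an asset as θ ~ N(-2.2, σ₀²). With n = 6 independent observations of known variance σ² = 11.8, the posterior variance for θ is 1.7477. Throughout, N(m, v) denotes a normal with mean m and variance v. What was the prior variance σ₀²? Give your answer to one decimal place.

σ₀² = 15.7

Posterior precision equals prior precision plus data precision: 1/σ_n² = 1/σ₀² + n/σ².
So 1/σ₀² = 1/1.7477 − 6/11.8 = 0.572181 − 0.508475 = 0.063706.
Hence σ₀² = 1/0.063706 ≈ 15.7.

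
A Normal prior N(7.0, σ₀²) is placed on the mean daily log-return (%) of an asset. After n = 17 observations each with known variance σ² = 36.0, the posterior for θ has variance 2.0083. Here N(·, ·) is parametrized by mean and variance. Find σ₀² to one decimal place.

Posterior precision equals prior precision plus data precision: 1/σ_n² = 1/σ₀² + n/σ².
So 1/σ₀² = 1/2.0083 − 17/36.0 = 0.497934 − 0.472222 = 0.025712.
Hence σ₀² = 1/0.025712 ≈ 38.9.

σ₀² = 38.9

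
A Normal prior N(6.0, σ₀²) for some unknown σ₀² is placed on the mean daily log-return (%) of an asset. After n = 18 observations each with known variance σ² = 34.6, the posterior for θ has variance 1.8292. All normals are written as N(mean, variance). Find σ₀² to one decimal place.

Posterior precision equals prior precision plus data precision: 1/σ_n² = 1/σ₀² + n/σ².
So 1/σ₀² = 1/1.8292 − 18/34.6 = 0.546687 − 0.520231 = 0.026456.
Hence σ₀² = 1/0.026456 ≈ 37.8.

σ₀² = 37.8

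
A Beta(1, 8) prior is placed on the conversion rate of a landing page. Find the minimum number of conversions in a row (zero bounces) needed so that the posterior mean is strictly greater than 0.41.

After k conversions and 0 bounces the posterior is Beta(1+k, 8), with mean (1+k)/(1+8+k).
Set (1+k)/(9+k) > 0.41 and solve: k > (0.41·9 − 1)/(1 − 0.41) = 4.559.
The smallest integer exceeding 4.559 is 5, and checking k=5: (6)/(14) = 0.4286 > 0.41.

k = 5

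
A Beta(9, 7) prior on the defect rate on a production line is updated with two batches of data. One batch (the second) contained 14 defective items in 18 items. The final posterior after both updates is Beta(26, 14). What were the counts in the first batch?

3 defective items and 3 good items

Because Beta–binomial updating is additive in the counts, the combined data contributed (α_post−α_prior, β_post−β_prior) successes and failures.
Total across both batches: 26−9=17 defective items, 14−7=7 good items.
Subtract the second batch: 17−14=3 defective items and 7−4=3 good items.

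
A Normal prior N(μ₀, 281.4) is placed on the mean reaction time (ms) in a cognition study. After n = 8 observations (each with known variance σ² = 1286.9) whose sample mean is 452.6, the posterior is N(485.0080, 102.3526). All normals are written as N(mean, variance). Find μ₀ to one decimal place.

With known observation variance, the Normal–Normal posterior has precision τ_n = τ₀ + n/σ² and mean μ_n = (τ₀μ₀ + (n/σ²)x̄)/τ_n.
Here τ₀ = 1/281.4 = 0.003554 and τ_data = 8/1286.9 = 0.006216, so τ_n = 0.009770.
Rearranging for μ₀: μ₀ = (μ_n·τ_n − τ_data·x̄)/τ₀ = (485.0080·0.009770 − 0.006216·452.6) / 0.003554 = 1.925167/0.003554 ≈ 541.7.

μ₀ = 541.7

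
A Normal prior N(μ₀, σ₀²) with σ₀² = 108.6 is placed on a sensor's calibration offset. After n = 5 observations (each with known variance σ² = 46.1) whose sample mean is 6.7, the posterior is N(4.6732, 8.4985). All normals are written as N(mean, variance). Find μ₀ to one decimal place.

μ₀ = -19.2

With known observation variance, the Normal–Normal posterior has precision τ_n = τ₀ + n/σ² and mean μ_n = (τ₀μ₀ + (n/σ²)x̄)/τ_n.
Here τ₀ = 1/108.6 = 0.009208 and τ_data = 5/46.1 = 0.108460, so τ_n = 0.117668.
Rearranging for μ₀: μ₀ = (μ_n·τ_n − τ_data·x̄)/τ₀ = (4.6732·0.117668 − 0.108460·6.7) / 0.009208 = -0.176796/0.009208 ≈ -19.2.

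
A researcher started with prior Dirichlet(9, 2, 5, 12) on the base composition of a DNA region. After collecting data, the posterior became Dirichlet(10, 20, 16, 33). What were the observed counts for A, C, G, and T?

For a Dirichlet(α) prior with multinomial counts c, the posterior is Dirichlet(α + c) componentwise.
Counts are posterior − prior componentwise: 10−9=1, 20−2=18, 16−5=11, 33−12=21.

counts (1, 18, 11, 21)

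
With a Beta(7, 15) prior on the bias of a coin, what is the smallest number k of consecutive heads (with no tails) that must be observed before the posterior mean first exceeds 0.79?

After k heads and 0 tails the posterior is Beta(7+k, 15), with mean (7+k)/(7+15+k).
Set (7+k)/(22+k) > 0.79 and solve: k > (0.79·22 − 7)/(1 − 0.79) = 49.429.
The smallest integer exceeding 49.429 is 50, and checking k=50: (57)/(72) = 0.7917 > 0.79.

k = 50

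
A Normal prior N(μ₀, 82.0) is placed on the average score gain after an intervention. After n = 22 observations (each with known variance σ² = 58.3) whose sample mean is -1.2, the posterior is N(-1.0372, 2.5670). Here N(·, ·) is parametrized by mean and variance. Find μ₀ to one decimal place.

μ₀ = 4.0

With known observation variance, the Normal–Normal posterior has precision τ_n = τ₀ + n/σ² and mean μ_n = (τ₀μ₀ + (n/σ²)x̄)/τ_n.
Here τ₀ = 1/82.0 = 0.012195 and τ_data = 22/58.3 = 0.377358, so τ_n = 0.389553.
Rearranging for μ₀: μ₀ = (μ_n·τ_n − τ_data·x̄)/τ₀ = (-1.0372·0.389553 − 0.377358·-1.2) / 0.012195 = 0.048785/0.012195 ≈ 4.0.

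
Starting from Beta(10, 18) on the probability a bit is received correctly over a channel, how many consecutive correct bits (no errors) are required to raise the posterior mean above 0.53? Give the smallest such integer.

k = 11

After k correct bits and 0 errors the posterior is Beta(10+k, 18), with mean (10+k)/(10+18+k).
Set (10+k)/(28+k) > 0.53 and solve: k > (0.53·28 − 10)/(1 − 0.53) = 10.298.
The smallest integer exceeding 10.298 is 11.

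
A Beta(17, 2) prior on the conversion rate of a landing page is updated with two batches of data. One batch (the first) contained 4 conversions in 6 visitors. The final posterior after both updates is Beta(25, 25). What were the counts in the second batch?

Because Beta–binomial updating is additive in the counts, the combined data contributed (α_post−α_prior, β_post−β_prior) successes and failures.
Total across both batches: 25−17=8 conversions, 25−2=23 bounces.
Subtract the first batch: 8−4=4 conversions and 23−2=21 bounces.

4 conversions and 21 bounces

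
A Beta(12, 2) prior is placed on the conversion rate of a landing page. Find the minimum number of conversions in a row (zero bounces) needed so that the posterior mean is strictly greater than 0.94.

After k conversions and 0 bounces the posterior is Beta(12+k, 2), with mean (12+k)/(12+2+k).
Set (12+k)/(14+k) > 0.94 and solve: k > (0.94·14 − 12)/(1 − 0.94) = 19.333.
The smallest integer exceeding 19.333 is 20.

k = 20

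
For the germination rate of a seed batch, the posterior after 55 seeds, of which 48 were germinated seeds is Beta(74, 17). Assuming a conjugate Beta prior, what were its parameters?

Beta is conjugate to the binomial likelihood: posterior = Beta(a+s, b+f).
So a = 74 − 48 = 26 and b = 17 − 7 = 10.

Beta(26, 10)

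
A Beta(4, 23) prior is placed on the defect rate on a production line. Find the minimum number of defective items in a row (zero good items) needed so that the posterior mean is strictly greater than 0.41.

After k defective items and 0 good items the posterior is Beta(4+k, 23), with mean (4+k)/(4+23+k).
Set (4+k)/(27+k) > 0.41 and solve: k > (0.41·27 − 4)/(1 − 0.41) = 11.983.
The smallest integer exceeding 11.983 is 12.

k = 12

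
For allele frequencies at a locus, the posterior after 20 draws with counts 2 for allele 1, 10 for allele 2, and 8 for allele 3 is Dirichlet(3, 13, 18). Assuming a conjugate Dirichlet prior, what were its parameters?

Dirichlet(1, 3, 10)

For a Dirichlet(α) prior with multinomial counts c, the posterior is Dirichlet(α + c) componentwise.
Subtract each count from the matching posterior parameter: 3−2=1, 13−10=3, 18−8=10.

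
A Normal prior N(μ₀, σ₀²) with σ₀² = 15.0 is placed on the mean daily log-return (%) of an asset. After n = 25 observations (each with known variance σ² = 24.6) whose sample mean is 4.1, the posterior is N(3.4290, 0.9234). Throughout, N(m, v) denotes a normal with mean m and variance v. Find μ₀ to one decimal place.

μ₀ = -6.8

With known observation variance, the Normal–Normal posterior has precision τ_n = τ₀ + n/σ² and mean μ_n = (τ₀μ₀ + (n/σ²)x̄)/τ_n.
Here τ₀ = 1/15.0 = 0.066667 and τ_data = 25/24.6 = 1.016260, so τ_n = 1.082927.
Rearranging for μ₀: μ₀ = (μ_n·τ_n − τ_data·x̄)/τ₀ = (3.4290·1.082927 − 1.016260·4.1) / 0.066667 = -0.453309/0.066667 ≈ -6.8.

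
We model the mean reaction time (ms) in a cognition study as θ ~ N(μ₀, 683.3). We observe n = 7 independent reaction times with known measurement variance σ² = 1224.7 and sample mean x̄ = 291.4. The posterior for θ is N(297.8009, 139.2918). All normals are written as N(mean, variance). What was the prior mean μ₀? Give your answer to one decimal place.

μ₀ = 322.8

With known observation variance, the Normal–Normal posterior has precision τ_n = τ₀ + n/σ² and mean μ_n = (τ₀μ₀ + (n/σ²)x̄)/τ_n.
Here τ₀ = 1/683.3 = 0.001463 and τ_data = 7/1224.7 = 0.005716, so τ_n = 0.007179.
Rearranging for μ₀: μ₀ = (μ_n·τ_n − τ_data·x̄)/τ₀ = (297.8009·0.007179 − 0.005716·291.4) / 0.001463 = 0.472270/0.001463 ≈ 322.8.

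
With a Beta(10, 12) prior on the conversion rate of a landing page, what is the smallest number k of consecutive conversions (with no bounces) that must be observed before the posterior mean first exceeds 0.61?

k = 9

After k conversions and 0 bounces the posterior is Beta(10+k, 12), with mean (10+k)/(10+12+k).
Set (10+k)/(22+k) > 0.61 and solve: k > (0.61·22 − 10)/(1 − 0.61) = 8.769.
The smallest integer exceeding 8.769 is 9.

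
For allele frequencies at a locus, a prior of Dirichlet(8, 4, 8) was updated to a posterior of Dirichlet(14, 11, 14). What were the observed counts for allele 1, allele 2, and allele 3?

counts (6, 7, 6)

For a Dirichlet(α) prior with multinomial counts c, the posterior is Dirichlet(α + c) componentwise.
Counts are posterior − prior componentwise: 14−8=6, 11−4=7, 14−8=6.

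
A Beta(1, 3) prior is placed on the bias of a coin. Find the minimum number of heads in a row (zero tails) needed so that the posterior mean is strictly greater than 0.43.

After k heads and 0 tails the posterior is Beta(1+k, 3), with mean (1+k)/(1+3+k).
Set (1+k)/(4+k) > 0.43 and solve: k > (0.43·4 − 1)/(1 − 0.43) = 1.263.
The smallest integer exceeding 1.263 is 2.

k = 2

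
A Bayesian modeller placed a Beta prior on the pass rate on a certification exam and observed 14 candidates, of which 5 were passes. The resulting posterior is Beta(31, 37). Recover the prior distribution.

Beta is conjugate to the binomial likelihood: posterior = Beta(a+s, b+f).
So a = 31 − 5 = 26 and b = 37 − 9 = 28.

Beta(26, 28)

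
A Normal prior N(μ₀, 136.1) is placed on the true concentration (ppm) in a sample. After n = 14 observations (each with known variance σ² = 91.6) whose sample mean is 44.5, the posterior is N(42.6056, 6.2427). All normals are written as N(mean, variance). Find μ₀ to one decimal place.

μ₀ = 3.2

The posterior mean is a precision-weighted average: μ_n = (τ₀μ₀ + τ_data·x̄)/(τ₀+τ_data), with τ₀=1/σ₀² and τ_data=n/σ².
Here τ₀ = 1/136.1 = 0.007348 and τ_data = 14/91.6 = 0.152838, so τ_n = 0.160186.
Rearranging for μ₀: μ₀ = (μ_n·τ_n − τ_data·x̄)/τ₀ = (42.6056·0.160186 − 0.152838·44.5) / 0.007348 = 0.023530/0.007348 ≈ 3.2.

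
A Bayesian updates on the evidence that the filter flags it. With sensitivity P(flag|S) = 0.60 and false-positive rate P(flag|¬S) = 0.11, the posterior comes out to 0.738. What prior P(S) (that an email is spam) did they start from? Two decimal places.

P(S) = 0.34

Bayes' rule in odds form gives O(S|E) = O(S)·[P(E|S)/P(E|¬S)], hence O(S) = O(S|E)/LR.
Posterior odds = 0.738/(1−0.738) = 2.8168. LR = 0.60/0.11 = 5.4545.
Prior odds = 2.8168/5.4545 = 0.5164, so P(S) = 0.5164/(1+0.5164) ≈ 0.34.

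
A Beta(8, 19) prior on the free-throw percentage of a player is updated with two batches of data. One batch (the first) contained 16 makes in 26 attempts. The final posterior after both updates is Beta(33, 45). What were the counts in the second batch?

Because Beta–binomial updating is additive in the counts, the combined data contributed (α_post−α_prior, β_post−β_prior) successes and failures.
Total across both batches: 33−8=25 makes, 45−19=26 misses.
Subtract the first batch: 25−16=9 makes and 26−10=16 misses.

9 makes and 16 misses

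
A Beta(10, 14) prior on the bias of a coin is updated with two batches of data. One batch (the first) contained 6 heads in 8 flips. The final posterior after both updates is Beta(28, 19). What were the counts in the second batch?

12 heads and 3 tails

Sequential conjugate updates are equivalent to a single update on the pooled data, so total successes = posterior α − prior α and total failures = posterior β − prior β.
Total across both batches: 28−10=18 heads, 19−14=5 tails.
Subtract the first batch: 18−6=12 heads and 5−2=3 tails.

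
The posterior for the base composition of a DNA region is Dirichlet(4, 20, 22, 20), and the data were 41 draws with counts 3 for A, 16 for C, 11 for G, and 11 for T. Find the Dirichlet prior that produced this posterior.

For a Dirichlet(α) prior with multinomial counts c, the posterior is Dirichlet(α + c) componentwise.
Subtract each count from the matching posterior parameter: 4−3=1, 20−16=4, 22−11=11, 20−11=9.

Dirichlet(1, 4, 11, 9)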